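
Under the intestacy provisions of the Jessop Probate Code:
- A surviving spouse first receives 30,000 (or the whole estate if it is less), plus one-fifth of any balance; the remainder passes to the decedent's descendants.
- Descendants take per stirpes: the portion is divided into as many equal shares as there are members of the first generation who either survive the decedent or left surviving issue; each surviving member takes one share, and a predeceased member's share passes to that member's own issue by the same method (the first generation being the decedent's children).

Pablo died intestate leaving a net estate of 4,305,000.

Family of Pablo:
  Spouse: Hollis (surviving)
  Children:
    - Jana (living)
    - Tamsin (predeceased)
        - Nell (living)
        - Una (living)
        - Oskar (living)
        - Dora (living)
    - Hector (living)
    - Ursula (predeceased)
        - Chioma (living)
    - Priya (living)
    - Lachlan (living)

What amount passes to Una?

Hollis first takes 30,000, leaving a balance of 4,275,000. Hollis then takes one-fifth of the balance (855,000), for a total of 885,000. The remaining 3,420,000 passes to the descendants.
The descendants' portion (3,420,000) is divided into 6 shares of 570,000: Jana, Hector, Priya, and Lachlan each take 570,000; Tamsin's 570,000 share passes to Tamsin's issue; Ursula's 570,000 share passes to Ursula's issue.
Tamsin's share (570,000) is divided into 4 shares of 142,500: Nell, Una, Oskar, and Dora each take 142,500.
Ursula's share (570,000) passes entirely to Chioma.

Una receives 142,500.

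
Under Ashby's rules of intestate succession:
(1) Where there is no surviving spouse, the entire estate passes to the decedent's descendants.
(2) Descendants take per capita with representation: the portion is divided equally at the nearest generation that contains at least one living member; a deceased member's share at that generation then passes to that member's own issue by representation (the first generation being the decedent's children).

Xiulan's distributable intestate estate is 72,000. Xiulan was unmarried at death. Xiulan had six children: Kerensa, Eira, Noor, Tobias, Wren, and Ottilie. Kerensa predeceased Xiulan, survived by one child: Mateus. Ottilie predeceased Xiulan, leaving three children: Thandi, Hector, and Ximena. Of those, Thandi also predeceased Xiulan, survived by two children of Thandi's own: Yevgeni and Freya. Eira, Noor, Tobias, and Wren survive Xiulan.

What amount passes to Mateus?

The entire 72,000 passes to the descendants.
That amount (72,000) is divided into 6 shares of 12,000: Eira, Noor, Tobias, and Wren each take 12,000; Kerensa's 12,000 share passes to Kerensa's issue; Ottilie's 12,000 share passes to Ottilie's issue.
Kerensa's share (12,000) passes entirely to Mateus.
Ottilie's share (12,000) is divided into 3 shares of 4,000: Hector and Ximena each take 4,000; Thandi's 4,000 share passes to Thandi's issue.
Thandi's share (4,000) is divided into 2 shares of 2,000: Yevgeni and Freya each take 2,000.

Mateus receives 12,000.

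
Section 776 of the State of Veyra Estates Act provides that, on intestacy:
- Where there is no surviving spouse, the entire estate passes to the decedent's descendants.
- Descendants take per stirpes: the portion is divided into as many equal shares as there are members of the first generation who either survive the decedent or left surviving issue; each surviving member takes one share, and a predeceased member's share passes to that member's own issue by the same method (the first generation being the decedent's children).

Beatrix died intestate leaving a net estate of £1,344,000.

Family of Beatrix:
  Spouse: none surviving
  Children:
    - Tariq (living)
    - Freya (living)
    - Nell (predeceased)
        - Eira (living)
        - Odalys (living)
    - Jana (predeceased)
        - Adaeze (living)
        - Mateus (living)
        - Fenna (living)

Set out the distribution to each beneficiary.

Tariq: £336,000; Freya: £336,000; Eira: £168,000; Odalys: £168,000; Adaeze: £112,000; Mateus: £112,000; Fenna: £112,000

The entire £1,344,000 passes to the descendants.
That amount (£1,344,000) is divided into 4 shares of £336,000: Tariq and Freya each take £336,000; Nell's £336,000 share passes to Nell's issue; Jana's £336,000 share passes to Jana's issue.
Nell's share (£336,000) is divided into 2 shares of £168,000: Eira and Odalys each take £168,000.
Jana's share (£336,000) is divided into 3 shares of £112,000: Adaeze, Mateus, and Fenna each take £112,000.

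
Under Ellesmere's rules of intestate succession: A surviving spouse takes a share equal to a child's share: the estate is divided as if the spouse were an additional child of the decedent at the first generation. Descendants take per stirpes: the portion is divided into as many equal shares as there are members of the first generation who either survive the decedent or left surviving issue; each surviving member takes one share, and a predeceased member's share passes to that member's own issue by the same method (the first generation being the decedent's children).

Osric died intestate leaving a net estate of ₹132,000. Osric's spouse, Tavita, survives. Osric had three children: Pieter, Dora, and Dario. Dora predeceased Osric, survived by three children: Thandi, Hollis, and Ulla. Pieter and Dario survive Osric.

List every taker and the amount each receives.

Tavita: ₹33,000; Pieter: ₹33,000; Thandi: ₹11,000; Hollis: ₹11,000; Ulla: ₹11,000; Dario: ₹33,000

The spouse counts as an additional share at the children's level, so there are 4 primary shares of ₹33,000. Tavita takes one such share (₹33,000).
The children's combined portion (₹99,000) is divided into 3 shares of ₹33,000: Pieter and Dario each take ₹33,000; Dora's ₹33,000 share passes to Dora's issue.
Dora's share (₹33,000) is divided into 3 shares of ₹11,000: Thandi, Hollis, and Ulla each take ₹11,000.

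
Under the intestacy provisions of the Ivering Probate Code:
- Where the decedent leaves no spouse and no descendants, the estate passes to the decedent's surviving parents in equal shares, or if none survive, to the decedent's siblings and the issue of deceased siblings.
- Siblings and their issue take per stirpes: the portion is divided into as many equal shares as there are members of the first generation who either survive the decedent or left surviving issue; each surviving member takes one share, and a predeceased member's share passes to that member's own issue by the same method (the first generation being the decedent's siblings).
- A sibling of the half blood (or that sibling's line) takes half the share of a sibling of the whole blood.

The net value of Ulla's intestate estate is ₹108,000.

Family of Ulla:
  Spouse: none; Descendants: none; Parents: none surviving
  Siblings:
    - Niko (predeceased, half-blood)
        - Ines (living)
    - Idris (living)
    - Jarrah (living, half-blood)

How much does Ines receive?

Ines receives ₹27,000.

The entire ₹108,000 passes to the siblings and their issue.
Counting each half-blood sibling's line as half a unit, there are 2 units in ₹108,000, so one unit is ₹54,000. Whole-blood lines (Idris) take ₹54,000 each; half-blood lines (Niko and Jarrah) take ₹27,000 each.
Niko's share (₹27,000) passes entirely to Ines.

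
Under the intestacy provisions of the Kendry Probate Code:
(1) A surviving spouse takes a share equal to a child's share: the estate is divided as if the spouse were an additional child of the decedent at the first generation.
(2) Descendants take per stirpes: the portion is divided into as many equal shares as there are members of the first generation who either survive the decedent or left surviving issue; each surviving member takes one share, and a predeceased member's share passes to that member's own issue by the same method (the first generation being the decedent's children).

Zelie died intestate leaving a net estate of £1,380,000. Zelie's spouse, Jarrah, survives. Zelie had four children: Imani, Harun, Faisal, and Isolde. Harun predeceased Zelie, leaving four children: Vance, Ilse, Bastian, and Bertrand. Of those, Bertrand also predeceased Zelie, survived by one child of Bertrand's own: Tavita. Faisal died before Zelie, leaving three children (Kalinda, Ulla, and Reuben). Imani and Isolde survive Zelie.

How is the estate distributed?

Jarrah: £276,000; Imani: £276,000; Vance: £69,000; Ilse: £69,000; Bastian: £69,000; Tavita: £69,000; Kalinda: £92,000; Ulla: £92,000; Reuben: £92,000; Isolde: £276,000

The spouse counts as an additional share at the children's level, so there are 5 primary shares of £276,000. Jarrah takes one such share (£276,000).
The children's combined portion (£1,104,000) is divided into 4 shares of £276,000: Imani and Isolde each take £276,000; Harun's £276,000 share passes to Harun's issue; Faisal's £276,000 share passes to Faisal's issue.
Harun's share (£276,000) is divided into 4 shares of £69,000: Vance, Ilse, and Bastian each take £69,000; Bertrand's £69,000 share passes to Bertrand's issue.
Bertrand's share (£69,000) passes entirely to Tavita.
Faisal's share (£276,000) is divided into 3 shares of £92,000: Kalinda, Ulla, and Reuben each take £92,000.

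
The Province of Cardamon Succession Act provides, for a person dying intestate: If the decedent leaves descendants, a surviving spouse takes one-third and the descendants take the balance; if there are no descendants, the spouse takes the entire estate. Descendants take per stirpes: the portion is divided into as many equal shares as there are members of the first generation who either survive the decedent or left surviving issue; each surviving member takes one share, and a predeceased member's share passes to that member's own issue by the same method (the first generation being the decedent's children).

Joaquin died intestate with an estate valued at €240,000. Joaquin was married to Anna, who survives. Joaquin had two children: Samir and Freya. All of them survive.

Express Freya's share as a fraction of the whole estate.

Anna takes one-third of €240,000 = €80,000. The remaining €160,000 passes to the descendants.
The descendants' portion (€160,000) is divided into 2 shares of €80,000: Samir and Freya each take €80,000.

Freya receives 1/3 of the estate.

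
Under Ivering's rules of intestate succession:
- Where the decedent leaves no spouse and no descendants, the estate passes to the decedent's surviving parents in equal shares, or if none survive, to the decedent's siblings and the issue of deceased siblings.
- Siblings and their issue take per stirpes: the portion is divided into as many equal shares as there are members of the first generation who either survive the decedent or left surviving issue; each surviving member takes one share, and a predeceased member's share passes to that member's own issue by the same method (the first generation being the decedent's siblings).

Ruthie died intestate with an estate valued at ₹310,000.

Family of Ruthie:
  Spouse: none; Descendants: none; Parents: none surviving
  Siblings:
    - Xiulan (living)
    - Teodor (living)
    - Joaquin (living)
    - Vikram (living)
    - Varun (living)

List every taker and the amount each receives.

The entire ₹310,000 passes to the siblings and their issue.
That amount (₹310,000) is divided into 5 shares of ₹62,000: Xiulan, Teodor, Joaquin, Vikram, and Varun each take ₹62,000.

Xiulan: ₹62,000; Teodor: ₹62,000; Joaquin: ₹62,000; Vikram: ₹62,000; Varun: ₹62,000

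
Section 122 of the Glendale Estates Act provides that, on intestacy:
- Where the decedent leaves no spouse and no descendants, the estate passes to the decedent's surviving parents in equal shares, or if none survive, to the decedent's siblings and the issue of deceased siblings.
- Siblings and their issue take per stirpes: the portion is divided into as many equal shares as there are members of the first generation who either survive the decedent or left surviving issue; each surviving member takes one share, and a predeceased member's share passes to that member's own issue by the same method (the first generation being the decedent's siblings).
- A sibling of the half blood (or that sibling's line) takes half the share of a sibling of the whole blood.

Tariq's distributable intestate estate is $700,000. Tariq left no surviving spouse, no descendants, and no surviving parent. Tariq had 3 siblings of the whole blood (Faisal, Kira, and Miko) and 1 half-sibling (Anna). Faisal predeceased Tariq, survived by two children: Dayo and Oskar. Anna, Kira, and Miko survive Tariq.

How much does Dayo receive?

The entire $700,000 passes to the siblings and their issue.
Counting each half-blood sibling's line as half a unit, there are 7/2 units in $700,000, so one unit is $200,000. Whole-blood lines (Faisal, Kira, and Miko) take $200,000 each; half-blood lines (Anna) take $100,000 each.
Faisal's share ($200,000) is divided into 2 shares of $100,000: Dayo and Oskar each take $100,000.

Dayo receives $100,000.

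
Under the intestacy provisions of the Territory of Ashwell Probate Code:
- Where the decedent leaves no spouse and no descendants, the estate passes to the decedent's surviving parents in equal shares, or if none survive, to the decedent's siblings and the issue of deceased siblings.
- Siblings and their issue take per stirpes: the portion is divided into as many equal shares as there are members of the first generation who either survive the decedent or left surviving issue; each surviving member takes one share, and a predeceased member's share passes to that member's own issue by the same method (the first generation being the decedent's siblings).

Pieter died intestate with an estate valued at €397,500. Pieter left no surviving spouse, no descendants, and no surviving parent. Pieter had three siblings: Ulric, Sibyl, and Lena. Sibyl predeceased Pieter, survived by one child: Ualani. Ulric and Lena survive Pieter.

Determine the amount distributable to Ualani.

The entire €397,500 passes to the siblings and their issue.
That amount (€397,500) is divided into 3 shares of €132,500: Ulric and Lena each take €132,500; Sibyl's €132,500 share passes to Sibyl's issue.
Sibyl's share (€132,500) passes entirely to Ualani.

Ualani receives €132,500.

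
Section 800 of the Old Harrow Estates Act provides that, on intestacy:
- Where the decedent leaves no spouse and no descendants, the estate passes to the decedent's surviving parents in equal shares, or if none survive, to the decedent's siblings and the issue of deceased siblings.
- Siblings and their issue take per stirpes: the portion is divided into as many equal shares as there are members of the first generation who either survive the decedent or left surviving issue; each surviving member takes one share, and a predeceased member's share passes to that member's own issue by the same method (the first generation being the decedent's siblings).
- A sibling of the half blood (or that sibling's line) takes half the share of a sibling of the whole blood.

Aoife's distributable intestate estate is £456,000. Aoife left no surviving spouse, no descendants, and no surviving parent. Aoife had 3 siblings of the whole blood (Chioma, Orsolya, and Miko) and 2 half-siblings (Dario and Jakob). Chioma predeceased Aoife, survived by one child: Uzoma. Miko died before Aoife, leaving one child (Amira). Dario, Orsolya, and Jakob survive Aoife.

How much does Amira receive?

Amira receives £114,000.

The entire £456,000 passes to the siblings and their issue.
Counting each half-blood sibling's line as half a unit, there are 4 units in £456,000, so one unit is £114,000. Whole-blood lines (Chioma, Orsolya, and Miko) take £114,000 each; half-blood lines (Dario and Jakob) take £57,000 each.
Chioma's share (£114,000) passes entirely to Uzoma.
Miko's share (£114,000) passes entirely to Amira.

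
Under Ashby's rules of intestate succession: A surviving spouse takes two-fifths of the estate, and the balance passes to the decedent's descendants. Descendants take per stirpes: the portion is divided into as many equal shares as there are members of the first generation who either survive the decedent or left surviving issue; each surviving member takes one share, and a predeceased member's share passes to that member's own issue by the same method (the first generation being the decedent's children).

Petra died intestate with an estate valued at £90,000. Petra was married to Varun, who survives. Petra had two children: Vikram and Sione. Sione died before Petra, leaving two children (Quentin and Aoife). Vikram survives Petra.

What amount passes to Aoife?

Varun takes two-fifths of £90,000 = £36,000. The remaining £54,000 passes to the descendants.
The descendants' portion (£54,000) is divided into 2 shares of £27,000: Vikram takes £27,000; Sione's £27,000 share passes to Sione's issue.
Sione's share (£27,000) is divided into 2 shares of £13,500: Quentin and Aoife each take £13,500.

Aoife receives £13,500.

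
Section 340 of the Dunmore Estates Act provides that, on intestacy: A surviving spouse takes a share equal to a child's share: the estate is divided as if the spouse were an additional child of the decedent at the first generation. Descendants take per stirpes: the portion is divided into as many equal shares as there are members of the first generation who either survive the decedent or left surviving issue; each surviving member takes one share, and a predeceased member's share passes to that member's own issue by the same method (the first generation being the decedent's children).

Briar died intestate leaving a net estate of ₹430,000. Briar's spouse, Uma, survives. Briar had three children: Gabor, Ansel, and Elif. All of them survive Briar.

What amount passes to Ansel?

The spouse counts as an additional share at the children's level, so there are 4 primary shares of ₹107,500. Uma takes one such share (₹107,500).
The children's combined portion (₹322,500) is divided into 3 shares of ₹107,500: Gabor, Ansel, and Elif each take ₹107,500.

Ansel receives ₹107,500.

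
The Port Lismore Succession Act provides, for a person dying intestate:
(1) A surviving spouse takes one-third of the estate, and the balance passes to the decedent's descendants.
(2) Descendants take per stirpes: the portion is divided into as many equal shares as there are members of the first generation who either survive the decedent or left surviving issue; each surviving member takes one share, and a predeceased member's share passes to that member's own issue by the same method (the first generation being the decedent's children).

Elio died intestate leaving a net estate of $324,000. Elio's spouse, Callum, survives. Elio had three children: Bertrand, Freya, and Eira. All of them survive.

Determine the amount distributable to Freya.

Freya receives $72,000.

Callum takes one-third of $324,000 = $108,000. The remaining $216,000 passes to the descendants.
The descendants' portion ($216,000) is divided into 3 shares of $72,000: Bertrand, Freya, and Eira each take $72,000.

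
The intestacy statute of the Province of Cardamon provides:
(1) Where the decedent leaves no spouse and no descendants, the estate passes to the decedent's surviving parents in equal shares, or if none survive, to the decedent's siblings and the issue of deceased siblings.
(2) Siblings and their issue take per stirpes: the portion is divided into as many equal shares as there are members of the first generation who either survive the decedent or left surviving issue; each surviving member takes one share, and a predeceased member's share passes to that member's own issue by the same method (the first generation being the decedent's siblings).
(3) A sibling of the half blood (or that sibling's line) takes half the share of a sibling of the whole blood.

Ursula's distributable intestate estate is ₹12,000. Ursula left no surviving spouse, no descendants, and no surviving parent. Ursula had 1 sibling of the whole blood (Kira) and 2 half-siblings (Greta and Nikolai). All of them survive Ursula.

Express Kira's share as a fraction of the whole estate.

Kira receives 1/2 of the estate.

The entire ₹12,000 passes to the siblings and their issue.
Counting each half-blood sibling's line as half a unit, there are 2 units in ₹12,000, so one unit is ₹6,000. Whole-blood lines (Kira) take ₹6,000 each; half-blood lines (Greta and Nikolai) take ₹3,000 each.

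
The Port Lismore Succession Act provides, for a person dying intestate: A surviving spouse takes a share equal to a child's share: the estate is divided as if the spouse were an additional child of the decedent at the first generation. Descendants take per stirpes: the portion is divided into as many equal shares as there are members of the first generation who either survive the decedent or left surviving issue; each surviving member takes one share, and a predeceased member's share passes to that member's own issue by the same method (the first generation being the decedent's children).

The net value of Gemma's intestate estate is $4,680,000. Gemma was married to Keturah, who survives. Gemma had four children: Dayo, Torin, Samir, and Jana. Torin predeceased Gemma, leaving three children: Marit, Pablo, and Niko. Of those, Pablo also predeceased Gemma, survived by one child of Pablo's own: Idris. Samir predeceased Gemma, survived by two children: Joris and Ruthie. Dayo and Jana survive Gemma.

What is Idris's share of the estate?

The spouse counts as an additional share at the children's level, so there are 5 primary shares of $936,000. Keturah takes one such share ($936,000).
The children's combined portion ($3,744,000) is divided into 4 shares of $936,000: Dayo and Jana each take $936,000; Torin's $936,000 share passes to Torin's issue; Samir's $936,000 share passes to Samir's issue.
Torin's share ($936,000) is divided into 3 shares of $312,000: Marit and Niko each take $312,000; Pablo's $312,000 share passes to Pablo's issue.
Pablo's share ($312,000) passes entirely to Idris.
Samir's share ($936,000) is divided into 2 shares of $468,000: Joris and Ruthie each take $468,000.

Idris receives $312,000.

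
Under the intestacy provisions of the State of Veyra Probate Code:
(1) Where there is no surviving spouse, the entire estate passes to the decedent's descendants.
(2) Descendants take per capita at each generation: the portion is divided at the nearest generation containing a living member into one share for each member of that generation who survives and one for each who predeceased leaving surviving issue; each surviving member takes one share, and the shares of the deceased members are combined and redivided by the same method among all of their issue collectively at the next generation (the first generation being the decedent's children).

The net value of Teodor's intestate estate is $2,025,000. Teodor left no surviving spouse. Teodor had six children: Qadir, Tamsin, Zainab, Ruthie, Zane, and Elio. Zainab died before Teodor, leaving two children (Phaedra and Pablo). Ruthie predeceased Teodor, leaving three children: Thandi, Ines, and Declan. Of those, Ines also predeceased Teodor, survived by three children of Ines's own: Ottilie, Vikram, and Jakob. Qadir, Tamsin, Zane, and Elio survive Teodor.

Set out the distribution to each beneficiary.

Qadir: $337,500; Tamsin: $337,500; Phaedra: $135,000; Pablo: $135,000; Thandi: $135,000; Ottilie: $45,000; Vikram: $45,000; Jakob: $45,000; Declan: $135,000; Zane: $337,500; Elio: $337,500

The entire $2,025,000 passes to the descendants.
That amount ($2,025,000) is divided at the children's generation into 6 shares of $337,500. Qadir, Tamsin, Zane, and Elio each take $337,500. The 2 shares of the deceased (Zainab and Ruthie) are combined into a pool of $675,000.
That pool ($675,000) is divided at the grandchildren's generation into 5 shares of $135,000. Phaedra, Pablo, Thandi, and Declan each take $135,000. The remaining share for the deceased Ines ($135,000) is carried to the next generation.
That pool ($135,000) is divided at the great-grandchildren's generation equally among Ottilie, Vikram, and Jakob: $45,000 each.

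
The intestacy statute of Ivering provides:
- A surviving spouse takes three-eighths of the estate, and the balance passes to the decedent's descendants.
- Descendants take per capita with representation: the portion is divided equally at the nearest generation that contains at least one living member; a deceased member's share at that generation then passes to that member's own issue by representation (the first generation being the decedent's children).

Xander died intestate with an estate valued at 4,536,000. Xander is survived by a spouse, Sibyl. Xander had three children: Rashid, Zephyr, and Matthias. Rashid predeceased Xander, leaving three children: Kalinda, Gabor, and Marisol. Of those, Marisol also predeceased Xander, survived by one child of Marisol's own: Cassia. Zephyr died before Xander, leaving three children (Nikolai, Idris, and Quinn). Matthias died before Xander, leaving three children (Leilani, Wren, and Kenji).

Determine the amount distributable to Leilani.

Leilani receives 315,000.

Sibyl takes three-eighths of 4,536,000 = 1,701,000. The remaining 2,835,000 passes to the descendants.
No child survives, so the initial division is made at the grandchildren's generation.
The descendants' portion (2,835,000) is divided into 9 shares of 315,000: Kalinda, Gabor, Nikolai, Idris, Quinn, Leilani, Wren, and Kenji each take 315,000; Marisol's 315,000 share passes to Marisol's issue.
Marisol's share (315,000) passes entirely to Cassia.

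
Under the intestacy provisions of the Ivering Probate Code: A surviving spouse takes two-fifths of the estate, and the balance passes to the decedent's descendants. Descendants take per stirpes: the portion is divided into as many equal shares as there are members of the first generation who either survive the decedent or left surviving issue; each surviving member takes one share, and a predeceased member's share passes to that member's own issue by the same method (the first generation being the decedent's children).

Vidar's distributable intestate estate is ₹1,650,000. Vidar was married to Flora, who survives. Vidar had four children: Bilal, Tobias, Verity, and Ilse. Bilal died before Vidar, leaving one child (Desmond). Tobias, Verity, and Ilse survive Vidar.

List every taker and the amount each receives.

Flora: ₹660,000; Desmond: ₹247,500; Tobias: ₹247,500; Verity: ₹247,500; Ilse: ₹247,500

Flora takes two-fifths of ₹1,650,000 = ₹660,000. The remaining ₹990,000 passes to the descendants.
The descendants' portion (₹990,000) is divided into 4 shares of ₹247,500: Tobias, Verity, and Ilse each take ₹247,500; Bilal's ₹247,500 share passes to Bilal's issue.
Bilal's share (₹247,500) passes entirely to Desmond.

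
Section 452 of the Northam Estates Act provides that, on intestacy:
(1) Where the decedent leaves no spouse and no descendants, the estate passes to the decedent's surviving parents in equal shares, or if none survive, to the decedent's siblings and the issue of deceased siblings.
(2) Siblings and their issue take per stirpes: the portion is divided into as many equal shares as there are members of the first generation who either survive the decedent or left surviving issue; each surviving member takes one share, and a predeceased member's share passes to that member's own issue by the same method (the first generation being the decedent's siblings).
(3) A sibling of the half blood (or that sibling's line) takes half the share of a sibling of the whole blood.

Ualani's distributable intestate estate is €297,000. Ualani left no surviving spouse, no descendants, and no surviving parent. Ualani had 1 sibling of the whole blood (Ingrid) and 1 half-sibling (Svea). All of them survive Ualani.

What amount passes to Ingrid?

Ingrid receives €198,000.

The entire €297,000 passes to the siblings and their issue.
Counting each half-blood sibling's line as half a unit, there are 3/2 units in €297,000, so one unit is €198,000. Whole-blood lines (Ingrid) take €198,000 each; half-blood lines (Svea) take €99,000 each.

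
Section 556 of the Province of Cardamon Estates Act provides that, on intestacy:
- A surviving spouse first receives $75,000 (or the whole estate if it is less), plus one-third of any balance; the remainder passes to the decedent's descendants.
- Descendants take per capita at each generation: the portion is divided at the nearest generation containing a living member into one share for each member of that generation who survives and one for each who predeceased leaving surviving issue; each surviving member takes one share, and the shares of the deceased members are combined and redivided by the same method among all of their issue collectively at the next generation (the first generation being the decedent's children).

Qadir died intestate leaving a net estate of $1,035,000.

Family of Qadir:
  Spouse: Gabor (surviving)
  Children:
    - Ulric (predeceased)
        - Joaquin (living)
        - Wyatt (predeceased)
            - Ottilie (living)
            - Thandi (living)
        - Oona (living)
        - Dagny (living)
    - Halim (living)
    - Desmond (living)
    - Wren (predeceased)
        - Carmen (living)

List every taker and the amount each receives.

Gabor: $395,000; Joaquin: $64,000; Ottilie: $32,000; Thandi: $32,000; Oona: $64,000; Dagny: $64,000; Halim: $160,000; Desmond: $160,000; Carmen: $64,000

Gabor first takes $75,000, leaving a balance of $960,000. Gabor then takes one-third of the balance ($320,000), for a total of $395,000. The remaining $640,000 passes to the descendants.
The descendants' portion ($640,000) is divided at the children's generation into 4 shares of $160,000. Halim and Desmond each take $160,000. The 2 shares of the deceased (Ulric and Wren) are combined into a pool of $320,000.
That pool ($320,000) is divided at the grandchildren's generation into 5 shares of $64,000. Joaquin, Oona, Dagny, and Carmen each take $64,000. The remaining share for the deceased Wyatt ($64,000) is carried to the next generation.
That pool ($64,000) is divided at the great-grandchildren's generation equally among Ottilie and Thandi: $32,000 each.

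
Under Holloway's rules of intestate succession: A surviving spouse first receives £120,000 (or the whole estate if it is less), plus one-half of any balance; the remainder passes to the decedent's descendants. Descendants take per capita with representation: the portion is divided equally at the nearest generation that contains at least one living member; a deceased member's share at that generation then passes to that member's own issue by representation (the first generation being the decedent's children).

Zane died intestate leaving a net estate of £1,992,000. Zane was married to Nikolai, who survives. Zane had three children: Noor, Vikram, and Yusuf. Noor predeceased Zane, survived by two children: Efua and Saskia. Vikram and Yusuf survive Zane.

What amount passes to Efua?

Nikolai first takes £120,000, leaving a balance of £1,872,000. Nikolai then takes one-half of the balance (£936,000), for a total of £1,056,000. The remaining £936,000 passes to the descendants.
The descendants' portion (£936,000) is divided into 3 shares of £312,000: Vikram and Yusuf each take £312,000; Noor's £312,000 share passes to Noor's issue.
Noor's share (£312,000) is divided into 2 shares of £156,000: Efua and Saskia each take £156,000.

Efua receives £156,000.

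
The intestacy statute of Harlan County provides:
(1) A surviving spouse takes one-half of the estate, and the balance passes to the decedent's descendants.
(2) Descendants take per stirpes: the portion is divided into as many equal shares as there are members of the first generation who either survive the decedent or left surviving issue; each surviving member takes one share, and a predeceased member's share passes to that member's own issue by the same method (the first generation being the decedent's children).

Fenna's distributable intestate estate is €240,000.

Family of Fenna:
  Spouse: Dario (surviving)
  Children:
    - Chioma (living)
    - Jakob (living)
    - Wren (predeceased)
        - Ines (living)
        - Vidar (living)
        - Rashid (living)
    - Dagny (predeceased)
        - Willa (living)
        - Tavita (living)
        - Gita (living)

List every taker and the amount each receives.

Dario: €120,000; Chioma: €30,000; Jakob: €30,000; Ines: €10,000; Vidar: €10,000; Rashid: €10,000; Willa: €10,000; Tavita: €10,000; Gita: €10,000

Dario takes one-half of €240,000 = €120,000. The remaining €120,000 passes to the descendants.
The descendants' portion (€120,000) is divided into 4 shares of €30,000: Chioma and Jakob each take €30,000; Wren's €30,000 share passes to Wren's issue; Dagny's €30,000 share passes to Dagny's issue.
Wren's share (€30,000) is divided into 3 shares of €10,000: Ines, Vidar, and Rashid each take €10,000.
Dagny's share (€30,000) is divided into 3 shares of €10,000: Willa, Tavita, and Gita each take €10,000.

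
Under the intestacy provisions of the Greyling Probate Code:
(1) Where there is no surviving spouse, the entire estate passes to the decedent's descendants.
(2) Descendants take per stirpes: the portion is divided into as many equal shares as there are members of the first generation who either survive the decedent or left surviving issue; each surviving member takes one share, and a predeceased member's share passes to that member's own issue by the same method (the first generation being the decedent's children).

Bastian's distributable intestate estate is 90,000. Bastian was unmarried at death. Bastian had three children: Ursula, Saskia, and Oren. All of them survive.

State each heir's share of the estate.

Ursula: 30,000; Saskia: 30,000; Oren: 30,000

The entire 90,000 passes to the descendants.
That amount (90,000) is divided into 3 shares of 30,000: Ursula, Saskia, and Oren each take 30,000.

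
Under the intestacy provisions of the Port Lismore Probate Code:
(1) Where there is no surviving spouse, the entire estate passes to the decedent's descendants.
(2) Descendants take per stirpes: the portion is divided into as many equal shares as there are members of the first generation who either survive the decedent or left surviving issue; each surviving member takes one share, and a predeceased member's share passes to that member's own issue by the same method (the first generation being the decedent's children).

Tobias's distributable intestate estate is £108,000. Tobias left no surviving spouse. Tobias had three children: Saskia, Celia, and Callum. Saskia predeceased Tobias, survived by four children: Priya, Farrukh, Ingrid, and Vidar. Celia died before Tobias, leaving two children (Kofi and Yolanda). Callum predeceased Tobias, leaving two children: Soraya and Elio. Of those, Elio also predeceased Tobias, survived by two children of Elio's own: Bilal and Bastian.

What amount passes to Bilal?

The entire £108,000 passes to the descendants.
That amount (£108,000) is divided into 3 shares of £36,000: Saskia's £36,000 share passes to Saskia's issue; Celia's £36,000 share passes to Celia's issue; Callum's £36,000 share passes to Callum's issue.
Saskia's share (£36,000) is divided into 4 shares of £9,000: Priya, Farrukh, Ingrid, and Vidar each take £9,000.
Celia's share (£36,000) is divided into 2 shares of £18,000: Kofi and Yolanda each take £18,000.
Callum's share (£36,000) is divided into 2 shares of £18,000: Soraya takes £18,000; Elio's £18,000 share passes to Elio's issue.
Elio's share (£18,000) is divided into 2 shares of £9,000: Bilal and Bastian each take £9,000.

Bilal receives £9,000.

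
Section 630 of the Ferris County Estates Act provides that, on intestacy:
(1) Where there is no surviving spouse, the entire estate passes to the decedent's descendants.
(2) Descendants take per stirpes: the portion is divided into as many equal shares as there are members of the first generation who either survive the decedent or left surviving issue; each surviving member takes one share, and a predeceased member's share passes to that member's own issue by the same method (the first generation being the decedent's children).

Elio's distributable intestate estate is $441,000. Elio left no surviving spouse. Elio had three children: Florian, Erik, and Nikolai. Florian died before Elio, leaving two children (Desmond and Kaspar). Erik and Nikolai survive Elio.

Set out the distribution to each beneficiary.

The entire $441,000 passes to the descendants.
That amount ($441,000) is divided into 3 shares of $147,000: Erik and Nikolai each take $147,000; Florian's $147,000 share passes to Florian's issue.
Florian's share ($147,000) is divided into 2 shares of $73,500: Desmond and Kaspar each take $73,500.

Desmond: $73,500; Kaspar: $73,500; Erik: $147,000; Nikolai: $147,000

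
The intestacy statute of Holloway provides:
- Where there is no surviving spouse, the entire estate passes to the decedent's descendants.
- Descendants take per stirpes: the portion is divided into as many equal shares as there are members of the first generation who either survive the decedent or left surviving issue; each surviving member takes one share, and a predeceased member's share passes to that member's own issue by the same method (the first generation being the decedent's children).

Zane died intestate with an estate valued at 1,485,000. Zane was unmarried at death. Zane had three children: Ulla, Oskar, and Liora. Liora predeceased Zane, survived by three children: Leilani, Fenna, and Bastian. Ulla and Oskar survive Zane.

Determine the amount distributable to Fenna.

Fenna receives 165,000.

The entire 1,485,000 passes to the descendants.
That amount (1,485,000) is divided into 3 shares of 495,000: Ulla and Oskar each take 495,000; Liora's 495,000 share passes to Liora's issue.
Liora's share (495,000) is divided into 3 shares of 165,000: Leilani, Fenna, and Bastian each take 165,000.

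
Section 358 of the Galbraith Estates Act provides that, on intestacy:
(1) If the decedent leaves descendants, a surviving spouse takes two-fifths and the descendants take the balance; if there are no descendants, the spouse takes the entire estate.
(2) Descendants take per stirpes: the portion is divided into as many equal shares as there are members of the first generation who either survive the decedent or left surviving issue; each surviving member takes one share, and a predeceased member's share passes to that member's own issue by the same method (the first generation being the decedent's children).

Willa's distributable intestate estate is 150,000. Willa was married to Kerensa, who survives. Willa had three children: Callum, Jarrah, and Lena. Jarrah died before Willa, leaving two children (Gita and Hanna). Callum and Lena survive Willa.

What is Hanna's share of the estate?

Hanna receives 15,000.

Kerensa takes two-fifths of 150,000 = 60,000. The remaining 90,000 passes to the descendants.
The descendants' portion (90,000) is divided into 3 shares of 30,000: Callum and Lena each take 30,000; Jarrah's 30,000 share passes to Jarrah's issue.
Jarrah's share (30,000) is divided into 2 shares of 15,000: Gita and Hanna each take 15,000.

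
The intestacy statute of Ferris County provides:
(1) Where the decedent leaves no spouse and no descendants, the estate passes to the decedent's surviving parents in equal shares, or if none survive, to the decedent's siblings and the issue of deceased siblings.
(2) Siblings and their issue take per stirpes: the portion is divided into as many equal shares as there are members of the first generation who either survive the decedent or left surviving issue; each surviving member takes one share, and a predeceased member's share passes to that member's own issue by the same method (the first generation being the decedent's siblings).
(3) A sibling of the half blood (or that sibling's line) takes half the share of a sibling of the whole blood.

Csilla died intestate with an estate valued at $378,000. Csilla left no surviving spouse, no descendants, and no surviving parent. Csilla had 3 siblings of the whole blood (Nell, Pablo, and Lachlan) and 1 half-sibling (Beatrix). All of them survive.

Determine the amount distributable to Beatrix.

The entire $378,000 passes to the siblings and their issue.
Counting each half-blood sibling's line as half a unit, there are 7/2 units in $378,000, so one unit is $108,000. Whole-blood lines (Nell, Pablo, and Lachlan) take $108,000 each; half-blood lines (Beatrix) take $54,000 each.

Beatrix receives $54,000.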